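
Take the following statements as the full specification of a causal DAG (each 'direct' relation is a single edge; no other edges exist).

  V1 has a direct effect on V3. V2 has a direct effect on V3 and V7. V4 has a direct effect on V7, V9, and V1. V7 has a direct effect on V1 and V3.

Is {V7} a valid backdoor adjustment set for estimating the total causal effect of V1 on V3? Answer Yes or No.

Backdoor paths from V1 to V3 (paths whose first edge points into V1):
  P1: V1 <- V4 -> V7 <- V2 -> V3
  P2: V1 <- V4 -> V7 -> V3
  P3: V1 <- V7 <- V2 -> V3
  P4: V1 <- V7 -> V3
Condition 1 (no descendant of V1 in the set): holds — descendants of V1 are {V3}; none are in {V7}.
Condition 2 (every backdoor path blocked by {V7}):
  P1: open — collider(s) V7 are conditioned on (or have a conditioned descendant) and no non-collider on the path is in the set.
  P2: blocked at chain node V7 ∈ conditioning set.
  P3: blocked at chain node V7 ∈ conditioning set.
  P4: blocked at fork node V7 ∈ conditioning set.
{V7} does not satisfy the backdoor criterion.

No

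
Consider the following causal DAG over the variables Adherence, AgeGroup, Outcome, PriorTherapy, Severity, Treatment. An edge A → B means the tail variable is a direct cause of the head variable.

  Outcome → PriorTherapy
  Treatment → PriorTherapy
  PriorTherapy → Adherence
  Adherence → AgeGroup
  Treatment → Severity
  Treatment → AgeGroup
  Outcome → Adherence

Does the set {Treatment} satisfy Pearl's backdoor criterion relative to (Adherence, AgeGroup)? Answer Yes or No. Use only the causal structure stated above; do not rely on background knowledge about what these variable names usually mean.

Backdoor paths from Adherence to AgeGroup (paths whose first edge points into Adherence):
  P1: Adherence <- Outcome -> PriorTherapy <- Treatment -> AgeGroup
  P2: Adherence <- PriorTherapy <- Treatment -> AgeGroup
Condition 1 (no descendant of Adherence in the set): holds — descendants of Adherence are {AgeGroup}; none are in {Treatment}.
Condition 2 (every backdoor path blocked by {Treatment}):
  P1: blocked at collider PriorTherapy (neither it nor any descendant is in the conditioning set).
  P2: blocked at fork node Treatment ∈ conditioning set.
{Treatment} satisfies the backdoor criterion.

Yes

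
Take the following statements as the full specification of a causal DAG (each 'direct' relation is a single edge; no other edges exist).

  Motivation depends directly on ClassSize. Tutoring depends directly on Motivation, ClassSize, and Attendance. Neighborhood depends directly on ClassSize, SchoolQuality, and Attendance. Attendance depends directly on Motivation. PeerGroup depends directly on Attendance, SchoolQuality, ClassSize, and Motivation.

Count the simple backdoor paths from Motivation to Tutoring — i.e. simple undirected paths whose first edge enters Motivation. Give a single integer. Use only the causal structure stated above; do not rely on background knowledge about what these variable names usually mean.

A backdoor path from Motivation to Tutoring is any simple undirected path whose first edge points into Motivation (i.e. leaves Motivation via a parent).
Parents of Motivation: {ClassSize}.
Enumerating:
  P1: Motivation <- ClassSize -> Tutoring
  P2: Motivation <- ClassSize -> PeerGroup <- SchoolQuality -> Neighborhood <- Attendance -> Tutoring
  P3: Motivation <- ClassSize -> PeerGroup <- Attendance -> Tutoring
  P4: Motivation <- ClassSize -> Neighborhood <- SchoolQuality -> PeerGroup <- Attendance -> Tutoring
  P5: Motivation <- ClassSize -> Neighborhood <- Attendance -> Tutoring
That exhausts the simple backdoor paths. Count: 5.

5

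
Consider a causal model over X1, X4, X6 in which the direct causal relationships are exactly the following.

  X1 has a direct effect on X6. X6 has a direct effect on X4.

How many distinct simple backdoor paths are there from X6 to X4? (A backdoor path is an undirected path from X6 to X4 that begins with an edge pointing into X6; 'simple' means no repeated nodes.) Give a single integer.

0

A backdoor path from X6 to X4 is any simple undirected path whose first edge points into X6 (i.e. leaves X6 via a parent).
Parents of X6: {X1}.
No simple path from any parent of X6 reaches X4 without revisiting X6, so there are no backdoor paths.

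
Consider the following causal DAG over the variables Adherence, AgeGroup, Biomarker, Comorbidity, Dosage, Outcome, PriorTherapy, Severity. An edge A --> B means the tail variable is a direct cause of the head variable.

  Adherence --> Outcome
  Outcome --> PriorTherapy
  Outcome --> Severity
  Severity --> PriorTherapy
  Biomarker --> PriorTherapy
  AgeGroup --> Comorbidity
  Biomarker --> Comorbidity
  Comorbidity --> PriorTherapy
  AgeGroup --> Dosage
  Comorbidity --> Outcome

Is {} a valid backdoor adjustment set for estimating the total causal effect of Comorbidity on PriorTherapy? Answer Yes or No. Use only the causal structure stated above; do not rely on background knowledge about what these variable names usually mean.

No

Backdoor paths from Comorbidity to PriorTherapy (paths whose first edge points into Comorbidity):
  P1: Comorbidity <- Biomarker -> PriorTherapy
Condition 1 (no descendant of Comorbidity in the set): holds — descendants of Comorbidity are {Outcome, PriorTherapy, Severity}; none are in {}.
Condition 2 (every backdoor path blocked by {}):
  P1: open — no interior node is in the conditioning set.
{} does not satisfy the backdoor criterion.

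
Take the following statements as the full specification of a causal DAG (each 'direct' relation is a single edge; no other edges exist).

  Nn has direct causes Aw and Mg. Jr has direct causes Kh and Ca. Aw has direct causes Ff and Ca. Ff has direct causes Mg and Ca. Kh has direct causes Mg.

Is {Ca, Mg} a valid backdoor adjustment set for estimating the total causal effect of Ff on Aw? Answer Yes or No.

Yes

Backdoor paths from Ff to Aw (paths whose first edge points into Ff):
  P1: Ff <- Mg -> Kh -> Jr <- Ca -> Aw
  P2: Ff <- Mg -> Nn <- Aw
  P3: Ff <- Ca -> Aw
  P4: Ff <- Ca -> Jr <- Kh <- Mg -> Nn <- Aw
Condition 1 (no descendant of Ff in the set): holds — descendants of Ff are {Aw, Nn}; none are in {Ca, Mg}.
Condition 2 (every backdoor path blocked by {Ca, Mg}):
  P1: blocked at fork node Mg ∈ conditioning set.
  P2: blocked at fork node Mg ∈ conditioning set.
  P3: blocked at fork node Ca ∈ conditioning set.
  P4: blocked at fork node Ca ∈ conditioning set.
{Ca, Mg} satisfies the backdoor criterion.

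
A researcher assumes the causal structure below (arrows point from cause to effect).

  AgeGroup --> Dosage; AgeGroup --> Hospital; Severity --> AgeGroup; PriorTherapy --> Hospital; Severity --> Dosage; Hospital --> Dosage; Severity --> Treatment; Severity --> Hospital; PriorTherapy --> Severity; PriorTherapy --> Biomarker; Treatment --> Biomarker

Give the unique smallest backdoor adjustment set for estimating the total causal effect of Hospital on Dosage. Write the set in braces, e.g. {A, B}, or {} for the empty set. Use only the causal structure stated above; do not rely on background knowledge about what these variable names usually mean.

{AgeGroup, Severity}

Variables eligible for adjustment (non-descendants of Hospital, excluding Hospital and Dosage): {AgeGroup, Biomarker, PriorTherapy, Severity, Treatment}.
Backdoor paths from Hospital to Dosage:
  P1: Hospital <- PriorTherapy -> Severity -> AgeGroup -> Dosage
  P2: Hospital <- PriorTherapy -> Severity -> Dosage
  P3: Hospital <- PriorTherapy -> Biomarker <- Treatment <- Severity -> AgeGroup -> Dosage
  P4: Hospital <- PriorTherapy -> Biomarker <- Treatment <- Severity -> Dosage
  P5: Hospital <- Severity -> AgeGroup -> Dosage
  P6: Hospital <- Severity -> Dosage
  P7: Hospital <- AgeGroup <- Severity -> Dosage
  P8: Hospital <- AgeGroup -> Dosage
The empty set is not sufficient: P1 (Hospital <- PriorTherapy -> Severity -> AgeGroup -> Dosage) has no collider blocking it and no conditioned non-collider, so it is open.
Try {AgeGroup, Severity}:
  P1: blocked at chain node Severity ∈ conditioning set.
  P2: blocked at chain node Severity ∈ conditioning set.
  P3: blocked at collider Biomarker (neither it nor any descendant is in the conditioning set).
  P4: blocked at collider Biomarker (neither it nor any descendant is in the conditioning set).
  P5: blocked at fork node Severity ∈ conditioning set.
  P6: blocked at fork node Severity ∈ conditioning set.
  P7: blocked at chain node AgeGroup ∈ conditioning set.
  P8: blocked at fork node AgeGroup ∈ conditioning set.
{AgeGroup, Severity} contains no descendant of Hospital and blocks every backdoor path.
Every element of {AgeGroup, Severity} is needed (dropping AgeGroup leaves P8 open; dropping Severity leaves P2 open), so no proper subset is valid.
Among all size-2 subsets of the eligible variables, only {AgeGroup, Severity} blocks every backdoor path, so it is the unique smallest valid adjustment set.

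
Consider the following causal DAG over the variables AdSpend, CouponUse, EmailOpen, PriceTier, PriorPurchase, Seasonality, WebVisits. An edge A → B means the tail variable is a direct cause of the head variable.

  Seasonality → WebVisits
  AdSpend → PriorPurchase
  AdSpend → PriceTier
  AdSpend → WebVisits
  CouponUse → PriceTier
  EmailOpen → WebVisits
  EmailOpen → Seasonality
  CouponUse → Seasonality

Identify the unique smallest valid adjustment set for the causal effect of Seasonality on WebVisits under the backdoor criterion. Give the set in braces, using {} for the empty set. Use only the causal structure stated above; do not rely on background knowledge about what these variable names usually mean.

{EmailOpen}

Variables eligible for adjustment (non-descendants of Seasonality, excluding Seasonality and WebVisits): {AdSpend, CouponUse, EmailOpen, PriceTier, PriorPurchase}.
Backdoor paths from Seasonality to WebVisits:
  P1: Seasonality <- CouponUse -> PriceTier <- AdSpend -> WebVisits
  P2: Seasonality <- EmailOpen -> WebVisits
The empty set is not sufficient: P2 (Seasonality <- EmailOpen -> WebVisits) has no collider blocking it and no conditioned non-collider, so it is open.
Try {EmailOpen}:
  P1: blocked at collider PriceTier (neither it nor any descendant is in the conditioning set).
  P2: blocked at fork node EmailOpen ∈ conditioning set.
{EmailOpen} contains no descendant of Seasonality and blocks every backdoor path.
No other singleton works — e.g. {CouponUse} leaves P2 open — so {EmailOpen} is the unique smallest valid adjustment set.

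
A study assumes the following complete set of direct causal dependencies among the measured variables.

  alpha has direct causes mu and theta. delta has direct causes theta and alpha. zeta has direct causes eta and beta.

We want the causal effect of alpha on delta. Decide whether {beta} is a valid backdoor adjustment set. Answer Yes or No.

Backdoor paths from alpha to delta (paths whose first edge points into alpha):
  P1: alpha <- theta -> delta
Condition 1 (no descendant of alpha in the set): holds — descendants of alpha are {delta}; none are in {beta}.
Condition 2 (every backdoor path blocked by {beta}):
  P1: open — no interior node is in the conditioning set.
{beta} does not satisfy the backdoor criterion.

No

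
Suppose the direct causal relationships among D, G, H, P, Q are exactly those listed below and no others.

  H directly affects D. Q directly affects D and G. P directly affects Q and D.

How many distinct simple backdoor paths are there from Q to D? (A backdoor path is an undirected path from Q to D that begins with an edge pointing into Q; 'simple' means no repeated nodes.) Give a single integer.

A backdoor path from Q to D is any simple undirected path whose first edge points into Q (i.e. leaves Q via a parent).
Parents of Q: {P}.
Enumerating:
  P1: Q <- P -> D
That exhausts the simple backdoor paths. Count: 1.

1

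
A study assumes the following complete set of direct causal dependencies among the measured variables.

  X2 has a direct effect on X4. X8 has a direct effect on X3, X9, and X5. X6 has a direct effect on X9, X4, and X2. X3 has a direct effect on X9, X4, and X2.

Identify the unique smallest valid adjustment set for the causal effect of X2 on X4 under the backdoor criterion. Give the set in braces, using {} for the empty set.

{X3, X6}

Variables eligible for adjustment (non-descendants of X2, excluding X2 and X4): {X3, X5, X6, X8, X9}.
Backdoor paths from X2 to X4:
  P1: X2 <- X6 -> X4
  P2: X2 <- X6 -> X9 <- X8 -> X3 -> X4
  P3: X2 <- X6 -> X9 <- X3 -> X4
  P4: X2 <- X3 <- X8 -> X9 <- X6 -> X4
  P5: X2 <- X3 -> X4
  P6: X2 <- X3 -> X9 <- X6 -> X4
The empty set is not sufficient: P1 (X2 <- X6 -> X4) has no collider blocking it and no conditioned non-collider, so it is open.
Try {X3, X6}:
  P1: blocked at fork node X6 ∈ conditioning set.
  P2: blocked at fork node X6 ∈ conditioning set.
  P3: blocked at fork node X6 ∈ conditioning set.
  P4: blocked at chain node X3 ∈ conditioning set.
  P5: blocked at fork node X3 ∈ conditioning set.
  P6: blocked at fork node X3 ∈ conditioning set.
{X3, X6} contains no descendant of X2 and blocks every backdoor path.
Every element of {X3, X6} is needed (dropping X3 leaves P5 open; dropping X6 leaves P1 open), so no proper subset is valid.
Among all size-2 subsets of the eligible variables, only {X3, X6} blocks every backdoor path, so it is the unique smallest valid adjustment set.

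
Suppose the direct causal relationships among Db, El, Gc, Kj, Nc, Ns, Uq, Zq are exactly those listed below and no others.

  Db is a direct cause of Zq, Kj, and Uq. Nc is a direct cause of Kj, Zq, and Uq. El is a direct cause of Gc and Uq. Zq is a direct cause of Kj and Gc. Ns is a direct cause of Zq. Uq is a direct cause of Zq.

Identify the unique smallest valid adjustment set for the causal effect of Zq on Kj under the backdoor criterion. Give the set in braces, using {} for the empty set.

Variables eligible for adjustment (non-descendants of Zq, excluding Zq and Kj): {Db, El, Nc, Ns, Uq}.
Backdoor paths from Zq to Kj:
  P1: Zq <- Db -> Uq <- Nc -> Kj
  P2: Zq <- Db -> Kj
  P3: Zq <- Nc -> Uq <- Db -> Kj
  P4: Zq <- Nc -> Kj
  P5: Zq <- Uq <- Db -> Kj
  P6: Zq <- Uq <- Nc -> Kj
The empty set is not sufficient: P2 (Zq <- Db -> Kj) has no collider blocking it and no conditioned non-collider, so it is open.
Try {Db, Nc}:
  P1: blocked at fork node Db ∈ conditioning set.
  P2: blocked at fork node Db ∈ conditioning set.
  P3: blocked at fork node Nc ∈ conditioning set.
  P4: blocked at fork node Nc ∈ conditioning set.
  P5: blocked at fork node Db ∈ conditioning set.
  P6: blocked at fork node Nc ∈ conditioning set.
{Db, Nc} contains no descendant of Zq and blocks every backdoor path.
Every element of {Db, Nc} is needed (dropping Db leaves P2 open; dropping Nc leaves P4 open), so no proper subset is valid.
Among all size-2 subsets of the eligible variables, only {Db, Nc} blocks every backdoor path, so it is the unique smallest valid adjustment set.

{Db, Nc}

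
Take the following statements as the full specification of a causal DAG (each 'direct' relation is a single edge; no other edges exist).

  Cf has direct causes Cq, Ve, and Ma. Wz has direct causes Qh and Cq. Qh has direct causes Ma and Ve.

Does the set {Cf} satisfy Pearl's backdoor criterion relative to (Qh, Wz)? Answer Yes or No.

Backdoor paths from Qh to Wz (paths whose first edge points into Qh):
  P1: Qh <- Ma -> Cf <- Cq -> Wz
  P2: Qh <- Ve -> Cf <- Cq -> Wz
Condition 1 (no descendant of Qh in the set): holds — descendants of Qh are {Wz}; none are in {Cf}.
Condition 2 (every backdoor path blocked by {Cf}):
  P1: open — collider(s) Cf are conditioned on (or have a conditioned descendant) and no non-collider on the path is in the set.
  P2: open — collider(s) Cf are conditioned on (or have a conditioned descendant) and no non-collider on the path is in the set.
{Cf} does not satisfy the backdoor criterion.

No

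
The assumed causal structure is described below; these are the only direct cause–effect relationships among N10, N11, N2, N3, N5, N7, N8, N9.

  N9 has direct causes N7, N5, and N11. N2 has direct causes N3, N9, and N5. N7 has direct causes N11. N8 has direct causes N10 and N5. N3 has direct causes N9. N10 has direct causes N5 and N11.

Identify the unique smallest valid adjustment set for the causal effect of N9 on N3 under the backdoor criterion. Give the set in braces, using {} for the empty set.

Variables eligible for adjustment (non-descendants of N9, excluding N9 and N3): {N10, N11, N5, N7, N8}.
Backdoor paths from N9 to N3:
  P1: N9 <- N11 -> N10 <- N5 -> N2 <- N3
  P2: N9 <- N11 -> N10 -> N8 <- N5 -> N2 <- N3
  P3: N9 <- N5 -> N2 <- N3
  P4: N9 <- N7 <- N11 -> N10 <- N5 -> N2 <- N3
  P5: N9 <- N7 <- N11 -> N10 -> N8 <- N5 -> N2 <- N3
Each backdoor path contains an unconditioned collider, so every path is already blocked with the empty conditioning set:
  P1: blocked at collider N10 (neither it nor any descendant is in the conditioning set).
  P2: blocked at collider N8 (neither it nor any descendant is in the conditioning set).
  P3: blocked at collider N2 (neither it nor any descendant is in the conditioning set).
  P4: blocked at collider N10 (neither it nor any descendant is in the conditioning set).
  P5: blocked at collider N8 (neither it nor any descendant is in the conditioning set).
The empty set is therefore the unique smallest valid set.

{}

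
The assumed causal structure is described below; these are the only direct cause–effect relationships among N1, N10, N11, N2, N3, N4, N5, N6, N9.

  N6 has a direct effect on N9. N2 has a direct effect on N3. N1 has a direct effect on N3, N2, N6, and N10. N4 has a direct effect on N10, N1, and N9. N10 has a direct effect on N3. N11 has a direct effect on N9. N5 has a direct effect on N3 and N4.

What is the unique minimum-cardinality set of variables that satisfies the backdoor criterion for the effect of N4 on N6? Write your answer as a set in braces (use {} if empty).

{}

Variables eligible for adjustment (non-descendants of N4, excluding N4 and N6): {N11, N5}.
Backdoor paths from N4 to N6:
  P1: N4 <- N5 -> N3 <- N1 -> N6
  P2: N4 <- N5 -> N3 <- N10 <- N1 -> N6
  P3: N4 <- N5 -> N3 <- N2 <- N1 -> N6
Each backdoor path contains an unconditioned collider, so every path is already blocked with the empty conditioning set:
  P1: blocked at collider N3 (neither it nor any descendant is in the conditioning set).
  P2: blocked at collider N3 (neither it nor any descendant is in the conditioning set).
  P3: blocked at collider N3 (neither it nor any descendant is in the conditioning set).
The empty set is therefore the unique smallest valid set.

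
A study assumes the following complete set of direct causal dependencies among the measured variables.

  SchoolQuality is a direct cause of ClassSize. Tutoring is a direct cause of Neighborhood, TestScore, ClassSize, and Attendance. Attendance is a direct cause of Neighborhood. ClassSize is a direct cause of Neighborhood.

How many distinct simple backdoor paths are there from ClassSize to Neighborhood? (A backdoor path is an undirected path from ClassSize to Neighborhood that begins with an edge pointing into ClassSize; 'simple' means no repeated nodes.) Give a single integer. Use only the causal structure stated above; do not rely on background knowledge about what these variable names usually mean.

2

A backdoor path from ClassSize to Neighborhood is any simple undirected path whose first edge points into ClassSize (i.e. leaves ClassSize via a parent).
Parents of ClassSize: {SchoolQuality, Tutoring}.
Enumerating:
  P1: ClassSize <- Tutoring -> Attendance -> Neighborhood
  P2: ClassSize <- Tutoring -> Neighborhood
That exhausts the simple backdoor paths. Count: 2.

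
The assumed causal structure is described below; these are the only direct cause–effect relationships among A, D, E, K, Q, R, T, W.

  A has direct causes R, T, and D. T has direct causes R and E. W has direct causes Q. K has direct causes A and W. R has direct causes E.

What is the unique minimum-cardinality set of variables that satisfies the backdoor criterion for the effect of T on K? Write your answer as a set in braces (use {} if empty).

Variables eligible for adjustment (non-descendants of T, excluding T and K): {D, E, Q, R, W}.
Backdoor paths from T to K:
  P1: T <- E -> R -> A -> K
  P2: T <- R -> A -> K
The empty set is not sufficient: P1 (T <- E -> R -> A -> K) has no collider blocking it and no conditioned non-collider, so it is open.
Try {R}:
  P1: blocked at chain node R ∈ conditioning set.
  P2: blocked at fork node R ∈ conditioning set.
{R} contains no descendant of T and blocks every backdoor path.
No other singleton works — e.g. {Q} leaves P1 open — so {R} is the unique smallest valid adjustment set.

{R}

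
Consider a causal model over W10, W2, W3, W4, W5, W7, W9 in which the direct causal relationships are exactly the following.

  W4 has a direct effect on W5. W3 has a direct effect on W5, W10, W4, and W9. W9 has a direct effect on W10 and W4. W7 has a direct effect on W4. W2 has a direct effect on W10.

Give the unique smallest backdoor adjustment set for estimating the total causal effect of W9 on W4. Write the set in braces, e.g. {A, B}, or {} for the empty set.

Variables eligible for adjustment (non-descendants of W9, excluding W9 and W4): {W2, W3, W7}.
Backdoor paths from W9 to W4:
  P1: W9 <- W3 -> W4
  P2: W9 <- W3 -> W5 <- W4
The empty set is not sufficient: P1 (W9 <- W3 -> W4) has no collider blocking it and no conditioned non-collider, so it is open.
Try {W3}:
  P1: blocked at fork node W3 ∈ conditioning set.
  P2: blocked at fork node W3 ∈ conditioning set.
{W3} contains no descendant of W9 and blocks every backdoor path.
No other singleton works — e.g. {W2} leaves P1 open — so {W3} is the unique smallest valid adjustment set.

{W3}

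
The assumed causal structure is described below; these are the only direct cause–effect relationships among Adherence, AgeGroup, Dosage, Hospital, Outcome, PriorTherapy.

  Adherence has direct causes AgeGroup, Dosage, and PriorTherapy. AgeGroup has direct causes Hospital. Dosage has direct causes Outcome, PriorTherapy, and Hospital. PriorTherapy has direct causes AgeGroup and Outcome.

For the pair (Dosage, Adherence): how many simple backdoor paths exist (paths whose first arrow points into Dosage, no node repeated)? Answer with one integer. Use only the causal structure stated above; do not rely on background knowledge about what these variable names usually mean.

6

A backdoor path from Dosage to Adherence is any simple undirected path whose first edge points into Dosage (i.e. leaves Dosage via a parent).
Parents of Dosage: {Hospital, Outcome, PriorTherapy}.
Enumerating:
  P1: Dosage <- Hospital -> AgeGroup -> PriorTherapy -> Adherence
  P2: Dosage <- Hospital -> AgeGroup -> Adherence
  P3: Dosage <- Outcome -> PriorTherapy <- AgeGroup -> Adherence
  P4: Dosage <- Outcome -> PriorTherapy -> Adherence
  P5: Dosage <- PriorTherapy <- AgeGroup -> Adherence
  P6: Dosage <- PriorTherapy -> Adherence
That exhausts the simple backdoor paths. Count: 6.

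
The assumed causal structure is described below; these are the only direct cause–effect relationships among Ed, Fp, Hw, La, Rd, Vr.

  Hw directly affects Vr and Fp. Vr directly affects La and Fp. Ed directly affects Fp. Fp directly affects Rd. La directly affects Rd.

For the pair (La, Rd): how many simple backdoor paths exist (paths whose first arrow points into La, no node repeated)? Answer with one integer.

A backdoor path from La to Rd is any simple undirected path whose first edge points into La (i.e. leaves La via a parent).
Parents of La: {Vr}.
Enumerating:
  P1: La <- Vr <- Hw -> Fp -> Rd
  P2: La <- Vr -> Fp -> Rd
That exhausts the simple backdoor paths. Count: 2.

2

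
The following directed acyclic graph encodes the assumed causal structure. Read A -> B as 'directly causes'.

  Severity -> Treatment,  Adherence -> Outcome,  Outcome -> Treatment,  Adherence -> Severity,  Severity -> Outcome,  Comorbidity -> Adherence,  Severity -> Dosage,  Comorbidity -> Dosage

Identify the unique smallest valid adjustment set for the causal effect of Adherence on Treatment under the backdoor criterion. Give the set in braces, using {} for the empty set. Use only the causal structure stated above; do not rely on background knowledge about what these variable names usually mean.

{}

Variables eligible for adjustment (non-descendants of Adherence, excluding Adherence and Treatment): {Comorbidity}.
Backdoor paths from Adherence to Treatment:
  P1: Adherence <- Comorbidity -> Dosage <- Severity -> Outcome -> Treatment
  P2: Adherence <- Comorbidity -> Dosage <- Severity -> Treatment
Each backdoor path contains an unconditioned collider, so every path is already blocked with the empty conditioning set:
  P1: blocked at collider Dosage (neither it nor any descendant is in the conditioning set).
  P2: blocked at collider Dosage (neither it nor any descendant is in the conditioning set).
The empty set is therefore the unique smallest valid set.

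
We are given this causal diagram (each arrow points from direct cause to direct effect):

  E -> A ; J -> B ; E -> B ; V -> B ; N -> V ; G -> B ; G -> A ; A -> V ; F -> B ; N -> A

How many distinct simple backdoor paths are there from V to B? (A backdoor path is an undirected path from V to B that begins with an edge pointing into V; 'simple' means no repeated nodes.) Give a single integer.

A backdoor path from V to B is any simple undirected path whose first edge points into V (i.e. leaves V via a parent).
Parents of V: {A, N}.
Enumerating:
  P1: V <- N -> A <- G -> B
  P2: V <- N -> A <- E -> B
  P3: V <- A <- G -> B
  P4: V <- A <- E -> B
That exhausts the simple backdoor paths. Count: 4.

4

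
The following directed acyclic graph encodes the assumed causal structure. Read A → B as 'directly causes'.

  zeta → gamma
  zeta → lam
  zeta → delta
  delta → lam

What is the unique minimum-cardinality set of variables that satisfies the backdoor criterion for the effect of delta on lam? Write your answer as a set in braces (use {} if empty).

Variables eligible for adjustment (non-descendants of delta, excluding delta and lam): {gamma, zeta}.
Backdoor paths from delta to lam:
  P1: delta <- zeta -> lam
The empty set is not sufficient: P1 (delta <- zeta -> lam) has no collider blocking it and no conditioned non-collider, so it is open.
Try {zeta}:
  P1: blocked at fork node zeta ∈ conditioning set.
{zeta} contains no descendant of delta and blocks every backdoor path.
No other singleton works — e.g. {gamma} leaves P1 open — so {zeta} is the unique smallest valid adjustment set.

{zeta}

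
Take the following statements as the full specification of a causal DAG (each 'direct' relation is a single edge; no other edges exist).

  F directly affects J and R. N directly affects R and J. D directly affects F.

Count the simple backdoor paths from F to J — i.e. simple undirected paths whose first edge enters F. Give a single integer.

0

A backdoor path from F to J is any simple undirected path whose first edge points into F (i.e. leaves F via a parent).
Parents of F: {D}.
No simple path from any parent of F reaches J without revisiting F, so there are no backdoor paths.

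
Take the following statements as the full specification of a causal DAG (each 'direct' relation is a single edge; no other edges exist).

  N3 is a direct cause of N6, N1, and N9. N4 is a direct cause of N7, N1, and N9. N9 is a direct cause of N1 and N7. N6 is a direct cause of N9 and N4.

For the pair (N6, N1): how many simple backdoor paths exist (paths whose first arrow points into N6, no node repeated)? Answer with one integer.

A backdoor path from N6 to N1 is any simple undirected path whose first edge points into N6 (i.e. leaves N6 via a parent).
Parents of N6: {N3}.
Enumerating:
  P1: N6 <- N3 -> N9 <- N4 -> N1
  P2: N6 <- N3 -> N9 -> N7 <- N4 -> N1
  P3: N6 <- N3 -> N9 -> N1
  P4: N6 <- N3 -> N1
That exhausts the simple backdoor paths. Count: 4.

4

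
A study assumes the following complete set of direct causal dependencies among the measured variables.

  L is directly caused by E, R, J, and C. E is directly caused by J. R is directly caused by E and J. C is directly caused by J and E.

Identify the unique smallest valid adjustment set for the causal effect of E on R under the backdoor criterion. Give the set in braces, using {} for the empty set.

Variables eligible for adjustment (non-descendants of E, excluding E and R): {J}.
Backdoor paths from E to R:
  P1: E <- J -> R
  P2: E <- J -> C -> L <- R
  P3: E <- J -> L <- R
The empty set is not sufficient: P1 (E <- J -> R) has no collider blocking it and no conditioned non-collider, so it is open.
Try {J}:
  P1: blocked at fork node J ∈ conditioning set.
  P2: blocked at fork node J ∈ conditioning set.
  P3: blocked at fork node J ∈ conditioning set.
{J} contains no descendant of E and blocks every backdoor path.
{J} is the unique smallest valid adjustment set.

{J}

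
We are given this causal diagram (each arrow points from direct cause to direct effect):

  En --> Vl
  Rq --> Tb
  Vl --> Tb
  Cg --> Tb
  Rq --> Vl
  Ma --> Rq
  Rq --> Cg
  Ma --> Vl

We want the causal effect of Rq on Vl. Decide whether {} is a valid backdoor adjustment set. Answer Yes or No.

No

Backdoor paths from Rq to Vl (paths whose first edge points into Rq):
  P1: Rq <- Ma -> Vl
Condition 1 (no descendant of Rq in the set): holds — descendants of Rq are {Cg, Tb, Vl}; none are in {}.
Condition 2 (every backdoor path blocked by {}):
  P1: open — no interior node is in the conditioning set.
{} does not satisfy the backdoor criterion.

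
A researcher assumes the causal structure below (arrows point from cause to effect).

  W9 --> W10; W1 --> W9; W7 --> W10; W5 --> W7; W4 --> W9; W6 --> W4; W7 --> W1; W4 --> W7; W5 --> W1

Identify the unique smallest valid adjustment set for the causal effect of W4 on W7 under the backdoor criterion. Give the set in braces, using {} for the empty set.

Variables eligible for adjustment (non-descendants of W4, excluding W4 and W7): {W5, W6}.
Backdoor paths from W4 to W7:
  (none)
With no backdoor paths the empty set already satisfies the criterion, and it is trivially minimal.

{}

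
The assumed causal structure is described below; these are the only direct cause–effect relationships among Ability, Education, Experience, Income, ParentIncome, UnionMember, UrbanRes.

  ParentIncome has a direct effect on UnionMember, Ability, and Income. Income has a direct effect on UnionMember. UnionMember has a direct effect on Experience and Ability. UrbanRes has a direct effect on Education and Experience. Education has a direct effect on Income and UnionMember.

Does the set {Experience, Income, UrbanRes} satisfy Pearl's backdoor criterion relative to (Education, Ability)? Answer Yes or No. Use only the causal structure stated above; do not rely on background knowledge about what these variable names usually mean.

Backdoor paths from Education to Ability (paths whose first edge points into Education):
  P1: Education <- UrbanRes -> Experience <- UnionMember <- ParentIncome -> Ability
  P2: Education <- UrbanRes -> Experience <- UnionMember <- Income <- ParentIncome -> Ability
  P3: Education <- UrbanRes -> Experience <- UnionMember -> Ability
Condition 1 (no descendant of Education in the set): FAILS — Experience and Income are descendants of Education.
Condition 2 (every backdoor path blocked by {Experience, Income, UrbanRes}):
  P1: blocked at fork node UrbanRes ∈ conditioning set.
  P2: blocked at fork node UrbanRes ∈ conditioning set.
  P3: blocked at fork node UrbanRes ∈ conditioning set.
{Experience, Income, UrbanRes} does not satisfy the backdoor criterion.

No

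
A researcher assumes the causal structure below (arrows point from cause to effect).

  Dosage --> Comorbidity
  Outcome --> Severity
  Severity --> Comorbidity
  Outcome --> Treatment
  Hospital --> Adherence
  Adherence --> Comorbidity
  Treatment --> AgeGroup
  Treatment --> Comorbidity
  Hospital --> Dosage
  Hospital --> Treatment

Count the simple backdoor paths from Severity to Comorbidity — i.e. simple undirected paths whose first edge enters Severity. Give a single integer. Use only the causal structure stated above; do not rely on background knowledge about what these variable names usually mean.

A backdoor path from Severity to Comorbidity is any simple undirected path whose first edge points into Severity (i.e. leaves Severity via a parent).
Parents of Severity: {Outcome}.
Enumerating:
  P1: Severity <- Outcome -> Treatment <- Hospital -> Adherence -> Comorbidity
  P2: Severity <- Outcome -> Treatment <- Hospital -> Dosage -> Comorbidity
  P3: Severity <- Outcome -> Treatment -> Comorbidity
That exhausts the simple backdoor paths. Count: 3.

3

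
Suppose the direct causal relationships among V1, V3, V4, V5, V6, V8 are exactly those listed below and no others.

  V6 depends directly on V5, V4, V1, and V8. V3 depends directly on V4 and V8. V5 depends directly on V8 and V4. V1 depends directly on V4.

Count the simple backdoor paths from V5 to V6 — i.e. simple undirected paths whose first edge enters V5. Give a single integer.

6

A backdoor path from V5 to V6 is any simple undirected path whose first edge points into V5 (i.e. leaves V5 via a parent).
Parents of V5: {V4, V8}.
Enumerating:
  P1: V5 <- V4 -> V1 -> V6
  P2: V5 <- V4 -> V3 <- V8 -> V6
  P3: V5 <- V4 -> V6
  P4: V5 <- V8 -> V3 <- V4 -> V1 -> V6
  P5: V5 <- V8 -> V3 <- V4 -> V6
  P6: V5 <- V8 -> V6
That exhausts the simple backdoor paths. Count: 6.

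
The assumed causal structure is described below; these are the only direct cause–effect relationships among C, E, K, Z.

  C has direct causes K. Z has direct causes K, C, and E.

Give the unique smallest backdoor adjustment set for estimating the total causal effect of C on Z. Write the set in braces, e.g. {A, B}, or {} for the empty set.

Variables eligible for adjustment (non-descendants of C, excluding C and Z): {E, K}.
Backdoor paths from C to Z:
  P1: C <- K -> Z
The empty set is not sufficient: P1 (C <- K -> Z) has no collider blocking it and no conditioned non-collider, so it is open.
Try {K}:
  P1: blocked at fork node K ∈ conditioning set.
{K} contains no descendant of C and blocks every backdoor path.
No other singleton works — e.g. {E} leaves P1 open — so {K} is the unique smallest valid adjustment set.

{K}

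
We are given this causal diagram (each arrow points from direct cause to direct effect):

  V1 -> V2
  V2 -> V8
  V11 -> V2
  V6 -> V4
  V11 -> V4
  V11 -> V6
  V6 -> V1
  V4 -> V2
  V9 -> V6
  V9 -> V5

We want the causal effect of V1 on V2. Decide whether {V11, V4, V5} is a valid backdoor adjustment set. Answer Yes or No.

Yes

Backdoor paths from V1 to V2 (paths whose first edge points into V1):
  P1: V1 <- V6 <- V11 -> V4 -> V2
  P2: V1 <- V6 <- V11 -> V2
  P3: V1 <- V6 -> V4 <- V11 -> V2
  P4: V1 <- V6 -> V4 -> V2
Condition 1 (no descendant of V1 in the set): holds — descendants of V1 are {V2, V8}; none are in {V11, V4, V5}.
Condition 2 (every backdoor path blocked by {V11, V4, V5}):
  P1: blocked at fork node V11 ∈ conditioning set.
  P2: blocked at fork node V11 ∈ conditioning set.
  P3: blocked at fork node V11 ∈ conditioning set.
  P4: blocked at chain node V4 ∈ conditioning set.
{V11, V4, V5} satisfies the backdoor criterion.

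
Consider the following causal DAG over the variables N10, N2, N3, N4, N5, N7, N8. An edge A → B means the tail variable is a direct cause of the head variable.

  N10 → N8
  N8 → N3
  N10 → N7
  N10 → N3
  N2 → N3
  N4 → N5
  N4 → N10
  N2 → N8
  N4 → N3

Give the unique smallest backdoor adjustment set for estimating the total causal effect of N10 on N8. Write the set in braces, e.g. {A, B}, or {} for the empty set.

{}

Variables eligible for adjustment (non-descendants of N10, excluding N10 and N8): {N2, N4, N5}.
Backdoor paths from N10 to N8:
  P1: N10 <- N4 -> N3 <- N2 -> N8
  P2: N10 <- N4 -> N3 <- N8
Each backdoor path contains an unconditioned collider, so every path is already blocked with the empty conditioning set:
  P1: blocked at collider N3 (neither it nor any descendant is in the conditioning set).
  P2: blocked at collider N3 (neither it nor any descendant is in the conditioning set).
The empty set is therefore the unique smallest valid set.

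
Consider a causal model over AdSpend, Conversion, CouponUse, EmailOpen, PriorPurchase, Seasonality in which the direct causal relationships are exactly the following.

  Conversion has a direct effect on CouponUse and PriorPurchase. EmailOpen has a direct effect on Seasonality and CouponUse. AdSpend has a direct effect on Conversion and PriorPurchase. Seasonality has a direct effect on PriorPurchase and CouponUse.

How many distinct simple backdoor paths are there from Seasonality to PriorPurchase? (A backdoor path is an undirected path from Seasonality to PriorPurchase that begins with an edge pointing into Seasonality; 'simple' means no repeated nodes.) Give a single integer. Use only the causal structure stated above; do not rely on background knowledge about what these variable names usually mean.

A backdoor path from Seasonality to PriorPurchase is any simple undirected path whose first edge points into Seasonality (i.e. leaves Seasonality via a parent).
Parents of Seasonality: {EmailOpen}.
Enumerating:
  P1: Seasonality <- EmailOpen -> CouponUse <- Conversion <- AdSpend -> PriorPurchase
  P2: Seasonality <- EmailOpen -> CouponUse <- Conversion -> PriorPurchase
That exhausts the simple backdoor paths. Count: 2.

2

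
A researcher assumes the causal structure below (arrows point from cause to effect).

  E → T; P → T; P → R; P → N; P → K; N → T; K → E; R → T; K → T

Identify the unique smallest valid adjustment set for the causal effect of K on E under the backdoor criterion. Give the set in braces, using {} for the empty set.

{}

Variables eligible for adjustment (non-descendants of K, excluding K and E): {N, P, R}.
Backdoor paths from K to E:
  P1: K <- P -> N -> T <- E
  P2: K <- P -> R -> T <- E
  P3: K <- P -> T <- E
Each backdoor path contains an unconditioned collider, so every path is already blocked with the empty conditioning set:
  P1: blocked at collider T (neither it nor any descendant is in the conditioning set).
  P2: blocked at collider T (neither it nor any descendant is in the conditioning set).
  P3: blocked at collider T (neither it nor any descendant is in the conditioning set).
The empty set is therefore the unique smallest valid set.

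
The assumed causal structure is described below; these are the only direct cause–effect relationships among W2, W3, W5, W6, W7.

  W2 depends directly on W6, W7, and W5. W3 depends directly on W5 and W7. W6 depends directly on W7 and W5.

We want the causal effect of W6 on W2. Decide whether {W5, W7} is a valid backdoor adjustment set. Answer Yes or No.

Yes

Backdoor paths from W6 to W2 (paths whose first edge points into W6):
  P1: W6 <- W7 -> W2
  P2: W6 <- W7 -> W3 <- W5 -> W2
  P3: W6 <- W5 -> W2
  P4: W6 <- W5 -> W3 <- W7 -> W2
Condition 1 (no descendant of W6 in the set): holds — descendants of W6 are {W2}; none are in {W5, W7}.
Condition 2 (every backdoor path blocked by {W5, W7}):
  P1: blocked at fork node W7 ∈ conditioning set.
  P2: blocked at fork node W7 ∈ conditioning set.
  P3: blocked at fork node W5 ∈ conditioning set.
  P4: blocked at fork node W5 ∈ conditioning set.
{W5, W7} satisfies the backdoor criterion.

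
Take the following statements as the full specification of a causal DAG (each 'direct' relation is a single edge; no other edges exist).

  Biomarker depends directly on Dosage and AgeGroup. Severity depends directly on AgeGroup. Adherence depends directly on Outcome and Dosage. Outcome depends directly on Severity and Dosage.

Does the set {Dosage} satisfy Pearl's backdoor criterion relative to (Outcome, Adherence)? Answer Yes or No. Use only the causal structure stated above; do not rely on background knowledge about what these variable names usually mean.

Backdoor paths from Outcome to Adherence (paths whose first edge points into Outcome):
  P1: Outcome <- Dosage -> Adherence
  P2: Outcome <- Severity <- AgeGroup -> Biomarker <- Dosage -> Adherence
Condition 1 (no descendant of Outcome in the set): holds — descendants of Outcome are {Adherence}; none are in {Dosage}.
Condition 2 (every backdoor path blocked by {Dosage}):
  P1: blocked at fork node Dosage ∈ conditioning set.
  P2: blocked at collider Biomarker (neither it nor any descendant is in the conditioning set).
{Dosage} satisfies the backdoor criterion.

Yes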